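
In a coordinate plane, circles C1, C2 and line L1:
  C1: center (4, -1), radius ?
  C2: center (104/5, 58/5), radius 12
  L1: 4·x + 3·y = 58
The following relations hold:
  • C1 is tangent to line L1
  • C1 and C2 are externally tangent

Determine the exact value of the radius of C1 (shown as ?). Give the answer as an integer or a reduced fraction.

1. [C1‖L1]  r_C1² − 81 = 0  ⇒  r_C1 = 9 (r>0 drops 1)
2. [ext C1·C2]  r_C1² + 24r_C1 − 297 = 0  ⇒  r_C1 = 9 (r>0 drops 1)

9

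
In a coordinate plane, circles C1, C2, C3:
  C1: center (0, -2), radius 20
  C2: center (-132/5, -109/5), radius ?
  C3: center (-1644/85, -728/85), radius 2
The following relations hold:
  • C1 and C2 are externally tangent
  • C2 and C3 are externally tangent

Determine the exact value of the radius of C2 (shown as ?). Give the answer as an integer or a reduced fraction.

1. [ext C1·C2]  r_C2² + 40r_C2 − 689 = 0  ⇒  r_C2 = 13 (r>0 drops 1)
2. [ext C2·C3]  r_C2² + 4r_C2 − 221 = 0  ⇒  r_C2 = 13 (r>0 drops 1)

13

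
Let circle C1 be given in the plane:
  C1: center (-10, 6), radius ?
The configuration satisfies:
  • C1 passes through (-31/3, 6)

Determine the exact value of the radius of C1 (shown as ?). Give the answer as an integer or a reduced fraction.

1. [C1∋P]  r_C1² − 1/9 = 0  ⇒  r_C1 = 1/3 (r>0 drops 1)

1/3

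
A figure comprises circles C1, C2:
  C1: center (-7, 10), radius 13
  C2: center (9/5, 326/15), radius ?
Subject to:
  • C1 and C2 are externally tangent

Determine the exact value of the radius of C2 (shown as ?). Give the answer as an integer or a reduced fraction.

1. [ext C1·C2]  r_C2² + 26r_C2 − 415/9 = 0  ⇒  r_C2 = 5/3 (r>0 drops 1)

5/3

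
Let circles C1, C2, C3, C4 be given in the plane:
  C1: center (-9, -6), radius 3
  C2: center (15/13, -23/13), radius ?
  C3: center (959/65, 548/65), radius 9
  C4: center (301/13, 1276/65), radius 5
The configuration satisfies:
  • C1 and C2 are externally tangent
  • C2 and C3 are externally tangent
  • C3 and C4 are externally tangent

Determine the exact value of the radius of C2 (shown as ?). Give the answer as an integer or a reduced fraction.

8

1. [ext C1·C2]  r_C2² + 6r_C2 − 112 = 0  ⇒  r_C2 = 8 (r>0 drops 1)
2. [ext C2·C3]  r_C2² + 18r_C2 − 208 = 0  ⇒  r_C2 = 8 (r>0 drops 1)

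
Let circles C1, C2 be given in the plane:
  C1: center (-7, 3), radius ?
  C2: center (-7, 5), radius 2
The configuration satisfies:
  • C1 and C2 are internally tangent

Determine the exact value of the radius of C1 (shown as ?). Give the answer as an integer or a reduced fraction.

1. [int C1,C2]  r_C1² − 4r_C1 = 0  ⇒  r_C1 = 4 (r>0 drops 1)

4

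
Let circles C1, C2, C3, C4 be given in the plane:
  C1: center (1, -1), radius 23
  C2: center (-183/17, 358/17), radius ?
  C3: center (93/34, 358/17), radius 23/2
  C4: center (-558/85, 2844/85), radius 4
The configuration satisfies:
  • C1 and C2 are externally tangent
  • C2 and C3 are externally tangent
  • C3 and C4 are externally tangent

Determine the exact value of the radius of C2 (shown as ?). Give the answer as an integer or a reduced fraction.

1. [ext C1·C2]  r_C2² + 46r_C2 − 96 = 0  ⇒  r_C2 = 2 (r>0 drops 1)
2. [ext C2·C3]  r_C2² + 23r_C2 − 50 = 0  ⇒  r_C2 = 2 (r>0 drops 1)

2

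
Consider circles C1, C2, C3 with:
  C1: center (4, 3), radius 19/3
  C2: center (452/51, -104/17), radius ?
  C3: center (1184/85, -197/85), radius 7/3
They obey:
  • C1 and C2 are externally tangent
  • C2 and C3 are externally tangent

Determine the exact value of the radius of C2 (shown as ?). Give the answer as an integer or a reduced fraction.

1. [ext C1·C2]  r_C2² + (38/3)r_C2 − 200/3 = 0  ⇒  r_C2 = 4 (r>0 drops 1)
2. [ext C2·C3]  r_C2² + (14/3)r_C2 − 104/3 = 0  ⇒  r_C2 = 4 (r>0 drops 1)

4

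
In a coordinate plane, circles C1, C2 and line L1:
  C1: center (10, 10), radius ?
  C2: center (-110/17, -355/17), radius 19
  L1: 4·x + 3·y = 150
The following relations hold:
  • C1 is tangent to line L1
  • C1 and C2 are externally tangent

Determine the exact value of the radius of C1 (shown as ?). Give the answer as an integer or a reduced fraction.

1. [C1‖L1]  r_C1² − 256 = 0  ⇒  r_C1 = 16 (r>0 drops 1)
2. [ext C1·C2]  r_C1² + 38r_C1 − 864 = 0  ⇒  r_C1 = 16 (r>0 drops 1)

16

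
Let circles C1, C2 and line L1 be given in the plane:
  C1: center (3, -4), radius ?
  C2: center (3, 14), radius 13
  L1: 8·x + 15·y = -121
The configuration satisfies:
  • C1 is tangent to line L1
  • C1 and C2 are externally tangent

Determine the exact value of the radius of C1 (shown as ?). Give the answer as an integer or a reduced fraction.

1. [C1‖L1]  r_C1² − 25 = 0  ⇒  r_C1 = 5 (r>0 drops 1)
2. [ext C1·C2]  r_C1² + 26r_C1 − 155 = 0  ⇒  r_C1 = 5 (r>0 drops 1)

5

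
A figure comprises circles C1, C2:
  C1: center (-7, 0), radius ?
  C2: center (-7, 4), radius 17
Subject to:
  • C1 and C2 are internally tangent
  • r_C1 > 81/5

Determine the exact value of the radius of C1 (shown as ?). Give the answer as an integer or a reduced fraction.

21

1. [int C1,C2]  r_C1² − 34r_C1 + 273 = 0  ⇒  r_C1 = 13 or 21
2. given r_C1 > 81/5: keep 21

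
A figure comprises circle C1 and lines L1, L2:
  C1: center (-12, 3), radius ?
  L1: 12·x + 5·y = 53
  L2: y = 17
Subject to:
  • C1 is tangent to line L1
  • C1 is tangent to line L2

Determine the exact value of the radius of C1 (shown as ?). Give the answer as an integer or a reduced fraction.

1. [C1‖L1]  r_C1² − 196 = 0  ⇒  r_C1 = 14 (r>0 drops 1)
2. [C1‖L2]  r_C1² − 196 = 0  ⇒  r_C1 = 14 (r>0 drops 1)

14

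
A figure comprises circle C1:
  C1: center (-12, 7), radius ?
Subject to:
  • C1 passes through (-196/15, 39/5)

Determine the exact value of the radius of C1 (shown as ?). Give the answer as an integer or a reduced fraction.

4/3

1. [C1∋P]  r_C1² − 16/9 = 0  ⇒  r_C1 = 4/3 (r>0 drops 1)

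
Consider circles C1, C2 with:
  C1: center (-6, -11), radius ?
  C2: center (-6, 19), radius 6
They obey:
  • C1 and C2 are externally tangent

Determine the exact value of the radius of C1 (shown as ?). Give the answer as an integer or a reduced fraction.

24

1. [ext C1·C2]  r_C1² + 12r_C1 − 864 = 0  ⇒  r_C1 = 24 (r>0 drops 1)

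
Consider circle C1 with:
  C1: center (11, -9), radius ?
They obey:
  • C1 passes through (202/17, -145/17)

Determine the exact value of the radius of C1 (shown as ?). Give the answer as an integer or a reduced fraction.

1

1. [C1∋P]  r_C1² − 1 = 0  ⇒  r_C1 = 1 (r>0 drops 1)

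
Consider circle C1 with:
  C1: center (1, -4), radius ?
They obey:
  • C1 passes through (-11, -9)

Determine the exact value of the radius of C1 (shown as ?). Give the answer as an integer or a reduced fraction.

13

1. [C1∋P]  r_C1² − 169 = 0  ⇒  r_C1 = 13 (r>0 drops 1)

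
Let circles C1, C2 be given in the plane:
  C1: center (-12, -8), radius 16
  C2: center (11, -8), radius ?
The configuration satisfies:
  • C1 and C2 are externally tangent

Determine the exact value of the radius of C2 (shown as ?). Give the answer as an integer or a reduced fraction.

1. [ext C1·C2]  r_C2² + 32r_C2 − 273 = 0  ⇒  r_C2 = 7 (r>0 drops 1)

7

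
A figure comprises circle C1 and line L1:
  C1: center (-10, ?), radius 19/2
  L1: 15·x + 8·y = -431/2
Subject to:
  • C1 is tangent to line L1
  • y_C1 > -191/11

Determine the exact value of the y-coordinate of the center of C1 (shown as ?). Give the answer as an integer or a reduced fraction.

12

1. [C1‖L1]  y_C1² + (131/8)y_C1 − 681/2 = 0  ⇒  y_C1 = -227/8 or 12
2. given y_C1 > -191/11: keep 12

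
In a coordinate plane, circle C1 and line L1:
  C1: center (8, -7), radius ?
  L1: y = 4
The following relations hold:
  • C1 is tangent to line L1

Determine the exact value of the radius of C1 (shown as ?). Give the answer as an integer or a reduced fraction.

1. [C1‖L1]  r_C1² − 121 = 0  ⇒  r_C1 = 11 (r>0 drops 1)

11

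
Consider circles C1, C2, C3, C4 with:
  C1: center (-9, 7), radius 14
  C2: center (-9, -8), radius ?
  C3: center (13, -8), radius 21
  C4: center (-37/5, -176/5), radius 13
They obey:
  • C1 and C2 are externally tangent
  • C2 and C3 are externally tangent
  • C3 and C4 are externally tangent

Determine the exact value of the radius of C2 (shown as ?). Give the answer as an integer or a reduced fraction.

1

1. [ext C1·C2]  r_C2² + 28r_C2 − 29 = 0  ⇒  r_C2 = 1 (r>0 drops 1)
2. [ext C2·C3]  r_C2² + 42r_C2 − 43 = 0  ⇒  r_C2 = 1 (r>0 drops 1)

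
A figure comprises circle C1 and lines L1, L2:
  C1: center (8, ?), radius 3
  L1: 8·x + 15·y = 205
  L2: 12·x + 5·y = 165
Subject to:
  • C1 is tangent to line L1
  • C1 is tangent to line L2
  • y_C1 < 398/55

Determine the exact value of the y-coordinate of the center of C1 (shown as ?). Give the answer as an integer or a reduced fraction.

6

1. [C1‖L1]  y_C1² − (94/5)y_C1 + 384/5 = 0  ⇒  y_C1 = 6 or 64/5
2. [C1‖L2]  y_C1² − (138/5)y_C1 + 648/5 = 0  ⇒  y_C1 = 6 or 108/5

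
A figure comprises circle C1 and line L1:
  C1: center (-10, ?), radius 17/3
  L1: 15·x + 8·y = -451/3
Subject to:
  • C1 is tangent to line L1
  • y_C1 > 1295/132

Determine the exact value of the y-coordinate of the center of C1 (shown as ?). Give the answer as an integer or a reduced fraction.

1. [C1‖L1]  y_C1² + (1/12)y_C1 − 145 = 0  ⇒  y_C1 = -145/12 or 12
2. given y_C1 > 1295/132: keep 12

12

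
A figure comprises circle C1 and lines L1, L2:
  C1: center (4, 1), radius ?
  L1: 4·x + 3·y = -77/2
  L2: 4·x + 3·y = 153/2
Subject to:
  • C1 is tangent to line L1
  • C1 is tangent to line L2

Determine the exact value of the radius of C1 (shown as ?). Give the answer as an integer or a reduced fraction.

1. [C1‖L1]  r_C1² − 529/4 = 0  ⇒  r_C1 = 23/2 (r>0 drops 1)
2. [C1‖L2]  r_C1² − 529/4 = 0  ⇒  r_C1 = 23/2 (r>0 drops 1)

23/2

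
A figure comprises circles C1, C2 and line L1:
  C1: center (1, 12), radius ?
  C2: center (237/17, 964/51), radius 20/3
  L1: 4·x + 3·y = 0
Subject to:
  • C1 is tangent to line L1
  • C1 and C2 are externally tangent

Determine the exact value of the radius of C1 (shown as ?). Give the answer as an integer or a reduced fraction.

8

1. [C1‖L1]  r_C1² − 64 = 0  ⇒  r_C1 = 8 (r>0 drops 1)
2. [ext C1·C2]  r_C1² + (40/3)r_C1 − 512/3 = 0  ⇒  r_C1 = 8 (r>0 drops 1)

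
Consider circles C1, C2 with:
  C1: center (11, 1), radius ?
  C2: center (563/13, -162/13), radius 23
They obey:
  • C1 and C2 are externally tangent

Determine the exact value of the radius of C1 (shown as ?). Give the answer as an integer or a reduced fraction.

1. [ext C1·C2]  r_C1² + 46r_C1 − 696 = 0  ⇒  r_C1 = 12 (r>0 drops 1)

12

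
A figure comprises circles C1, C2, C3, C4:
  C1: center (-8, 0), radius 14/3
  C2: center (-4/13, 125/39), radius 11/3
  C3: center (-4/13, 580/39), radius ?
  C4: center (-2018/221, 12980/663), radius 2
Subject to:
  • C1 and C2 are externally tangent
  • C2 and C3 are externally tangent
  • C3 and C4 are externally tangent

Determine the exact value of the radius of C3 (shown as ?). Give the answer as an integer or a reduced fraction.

8

1. [ext C2·C3]  r_C3² + (22/3)r_C3 − 368/3 = 0  ⇒  r_C3 = 8 (r>0 drops 1)
2. [ext C3·C4]  r_C3² + 4r_C3 − 96 = 0  ⇒  r_C3 = 8 (r>0 drops 1)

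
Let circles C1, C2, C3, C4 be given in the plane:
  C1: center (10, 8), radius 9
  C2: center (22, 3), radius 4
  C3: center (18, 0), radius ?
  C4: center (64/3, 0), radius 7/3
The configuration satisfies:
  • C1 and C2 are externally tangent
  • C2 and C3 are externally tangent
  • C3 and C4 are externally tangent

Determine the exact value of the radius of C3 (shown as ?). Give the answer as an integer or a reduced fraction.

1

1. [ext C2·C3]  r_C3² + 8r_C3 − 9 = 0  ⇒  r_C3 = 1 (r>0 drops 1)
2. [ext C3·C4]  r_C3² + (14/3)r_C3 − 17/3 = 0  ⇒  r_C3 = 1 (r>0 drops 1)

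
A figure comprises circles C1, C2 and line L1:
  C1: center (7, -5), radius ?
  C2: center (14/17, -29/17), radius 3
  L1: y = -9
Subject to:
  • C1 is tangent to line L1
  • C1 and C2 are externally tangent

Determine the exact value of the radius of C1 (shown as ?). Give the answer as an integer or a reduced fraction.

1. [C1‖L1]  r_C1² − 16 = 0  ⇒  r_C1 = 4 (r>0 drops 1)
2. [ext C1·C2]  r_C1² + 6r_C1 − 40 = 0  ⇒  r_C1 = 4 (r>0 drops 1)

4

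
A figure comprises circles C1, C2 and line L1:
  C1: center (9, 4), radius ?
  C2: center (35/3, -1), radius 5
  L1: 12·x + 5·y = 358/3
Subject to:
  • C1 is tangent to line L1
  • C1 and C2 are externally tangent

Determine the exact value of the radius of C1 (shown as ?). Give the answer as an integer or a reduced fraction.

1. [C1‖L1]  r_C1² − 4/9 = 0  ⇒  r_C1 = 2/3 (r>0 drops 1)
2. [ext C1·C2]  r_C1² + 10r_C1 − 64/9 = 0  ⇒  r_C1 = 2/3 (r>0 drops 1)

2/3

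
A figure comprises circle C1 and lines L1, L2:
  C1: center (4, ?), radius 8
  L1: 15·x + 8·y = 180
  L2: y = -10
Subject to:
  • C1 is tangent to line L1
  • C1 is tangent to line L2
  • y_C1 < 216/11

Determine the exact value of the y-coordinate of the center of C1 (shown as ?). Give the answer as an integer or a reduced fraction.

1. [C1‖L1]  y_C1² − 30y_C1 − 64 = 0  ⇒  y_C1 = -2 or 32
2. [C1‖L2]  y_C1² + 20y_C1 + 36 = 0  ⇒  y_C1 = -18 or -2

-2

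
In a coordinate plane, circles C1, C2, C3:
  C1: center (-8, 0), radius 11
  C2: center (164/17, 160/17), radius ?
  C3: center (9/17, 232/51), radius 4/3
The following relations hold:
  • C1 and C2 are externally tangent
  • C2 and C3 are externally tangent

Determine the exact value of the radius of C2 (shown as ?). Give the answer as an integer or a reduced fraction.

1. [ext C1·C2]  r_C2² + 22r_C2 − 279 = 0  ⇒  r_C2 = 9 (r>0 drops 1)
2. [ext C2·C3]  r_C2² + (8/3)r_C2 − 105 = 0  ⇒  r_C2 = 9 (r>0 drops 1)

9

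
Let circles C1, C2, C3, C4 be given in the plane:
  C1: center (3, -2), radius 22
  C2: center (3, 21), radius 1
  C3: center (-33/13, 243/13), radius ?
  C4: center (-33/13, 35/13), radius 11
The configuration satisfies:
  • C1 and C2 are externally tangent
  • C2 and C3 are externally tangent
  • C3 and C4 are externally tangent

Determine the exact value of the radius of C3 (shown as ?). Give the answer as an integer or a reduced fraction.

5

1. [ext C2·C3]  r_C3² + 2r_C3 − 35 = 0  ⇒  r_C3 = 5 (r>0 drops 1)
2. [ext C3·C4]  r_C3² + 22r_C3 − 135 = 0  ⇒  r_C3 = 5 (r>0 drops 1)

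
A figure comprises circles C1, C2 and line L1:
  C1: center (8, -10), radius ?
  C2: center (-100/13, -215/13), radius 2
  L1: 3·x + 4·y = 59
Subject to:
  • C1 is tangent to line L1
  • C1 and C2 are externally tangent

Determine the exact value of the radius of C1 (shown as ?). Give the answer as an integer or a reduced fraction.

15

1. [C1‖L1]  r_C1² − 225 = 0  ⇒  r_C1 = 15 (r>0 drops 1)
2. [ext C1·C2]  r_C1² + 4r_C1 − 285 = 0  ⇒  r_C1 = 15 (r>0 drops 1)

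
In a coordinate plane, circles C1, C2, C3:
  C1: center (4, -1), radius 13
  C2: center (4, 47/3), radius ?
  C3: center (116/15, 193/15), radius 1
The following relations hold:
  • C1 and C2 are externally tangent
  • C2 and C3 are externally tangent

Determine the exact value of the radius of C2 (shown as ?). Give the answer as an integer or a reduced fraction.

1. [ext C1·C2]  r_C2² + 26r_C2 − 979/9 = 0  ⇒  r_C2 = 11/3 (r>0 drops 1)
2. [ext C2·C3]  r_C2² + 2r_C2 − 187/9 = 0  ⇒  r_C2 = 11/3 (r>0 drops 1)

11/3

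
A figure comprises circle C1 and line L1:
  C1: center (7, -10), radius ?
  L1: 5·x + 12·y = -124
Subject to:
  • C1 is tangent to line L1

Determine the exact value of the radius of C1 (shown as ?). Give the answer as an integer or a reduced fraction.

1. [C1‖L1]  r_C1² − 9 = 0  ⇒  r_C1 = 3 (r>0 drops 1)

3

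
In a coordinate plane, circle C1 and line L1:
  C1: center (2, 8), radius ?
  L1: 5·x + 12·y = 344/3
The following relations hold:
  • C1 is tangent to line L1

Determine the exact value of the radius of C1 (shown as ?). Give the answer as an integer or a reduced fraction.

2/3

1. [C1‖L1]  r_C1² − 4/9 = 0  ⇒  r_C1 = 2/3 (r>0 drops 1)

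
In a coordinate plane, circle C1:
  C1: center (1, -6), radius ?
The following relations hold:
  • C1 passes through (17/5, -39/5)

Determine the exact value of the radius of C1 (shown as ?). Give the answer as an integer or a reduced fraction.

3

1. [C1∋P]  r_C1² − 9 = 0  ⇒  r_C1 = 3 (r>0 drops 1)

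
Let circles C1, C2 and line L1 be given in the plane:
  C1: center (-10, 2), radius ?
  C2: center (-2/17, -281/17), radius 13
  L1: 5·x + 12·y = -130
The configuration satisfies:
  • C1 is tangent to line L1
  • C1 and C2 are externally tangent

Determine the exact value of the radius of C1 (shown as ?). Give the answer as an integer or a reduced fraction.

1. [C1‖L1]  r_C1² − 64 = 0  ⇒  r_C1 = 8 (r>0 drops 1)
2. [ext C1·C2]  r_C1² + 26r_C1 − 272 = 0  ⇒  r_C1 = 8 (r>0 drops 1)

8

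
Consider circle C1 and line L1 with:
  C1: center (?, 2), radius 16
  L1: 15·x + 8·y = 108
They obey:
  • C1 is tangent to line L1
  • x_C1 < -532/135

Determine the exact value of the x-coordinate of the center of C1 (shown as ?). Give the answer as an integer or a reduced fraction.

1. [C1‖L1]  x_C1² − (184/15)x_C1 − 1456/5 = 0  ⇒  x_C1 = -12 or 364/15
2. given x_C1 < -532/135: keep -12

-12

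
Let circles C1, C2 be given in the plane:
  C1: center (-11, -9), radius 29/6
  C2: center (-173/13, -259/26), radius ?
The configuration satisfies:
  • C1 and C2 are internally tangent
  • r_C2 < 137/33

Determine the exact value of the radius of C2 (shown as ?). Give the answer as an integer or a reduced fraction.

7/3

1. [int C1,C2]  r_C2² − (29/3)r_C2 + 154/9 = 0  ⇒  r_C2 = 7/3 or 22/3
2. given r_C2 < 137/33: keep 7/3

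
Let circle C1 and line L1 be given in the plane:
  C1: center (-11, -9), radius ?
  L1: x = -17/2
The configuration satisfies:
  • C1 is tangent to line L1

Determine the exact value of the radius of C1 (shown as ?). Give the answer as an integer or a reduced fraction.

5/2

1. [C1‖L1]  r_C1² − 25/4 = 0  ⇒  r_C1 = 5/2 (r>0 drops 1)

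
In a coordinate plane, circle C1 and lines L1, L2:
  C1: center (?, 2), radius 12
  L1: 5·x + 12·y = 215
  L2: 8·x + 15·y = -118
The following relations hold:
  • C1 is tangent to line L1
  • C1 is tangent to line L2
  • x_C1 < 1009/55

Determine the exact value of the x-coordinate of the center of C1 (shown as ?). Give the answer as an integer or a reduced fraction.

7

1. [C1‖L1]  x_C1² − (382/5)x_C1 + 2429/5 = 0  ⇒  x_C1 = 7 or 347/5
2. [C1‖L2]  x_C1² + 37x_C1 − 308 = 0  ⇒  x_C1 = -44 or 7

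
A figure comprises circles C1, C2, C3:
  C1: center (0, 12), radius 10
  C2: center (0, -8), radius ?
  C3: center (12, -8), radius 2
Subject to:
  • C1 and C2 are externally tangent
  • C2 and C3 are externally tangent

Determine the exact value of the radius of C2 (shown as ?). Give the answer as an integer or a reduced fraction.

10

1. [ext C1·C2]  r_C2² + 20r_C2 − 300 = 0  ⇒  r_C2 = 10 (r>0 drops 1)
2. [ext C2·C3]  r_C2² + 4r_C2 − 140 = 0  ⇒  r_C2 = 10 (r>0 drops 1)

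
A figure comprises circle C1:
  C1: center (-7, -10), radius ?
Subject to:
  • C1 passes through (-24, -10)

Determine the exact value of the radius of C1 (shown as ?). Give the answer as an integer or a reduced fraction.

1. [C1∋P]  r_C1² − 289 = 0  ⇒  r_C1 = 17 (r>0 drops 1)

17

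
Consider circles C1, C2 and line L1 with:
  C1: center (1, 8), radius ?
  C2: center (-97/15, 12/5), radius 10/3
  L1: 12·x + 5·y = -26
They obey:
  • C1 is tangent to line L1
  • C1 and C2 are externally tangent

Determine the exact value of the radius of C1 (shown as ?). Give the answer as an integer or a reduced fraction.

6

1. [C1‖L1]  r_C1² − 36 = 0  ⇒  r_C1 = 6 (r>0 drops 1)
2. [ext C1·C2]  r_C1² + (20/3)r_C1 − 76 = 0  ⇒  r_C1 = 6 (r>0 drops 1)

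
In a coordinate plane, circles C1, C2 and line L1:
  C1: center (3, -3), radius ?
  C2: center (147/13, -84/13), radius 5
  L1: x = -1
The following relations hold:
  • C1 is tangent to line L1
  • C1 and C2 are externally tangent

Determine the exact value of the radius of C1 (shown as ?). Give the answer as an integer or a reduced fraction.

4

1. [C1‖L1]  r_C1² − 16 = 0  ⇒  r_C1 = 4 (r>0 drops 1)
2. [ext C1·C2]  r_C1² + 10r_C1 − 56 = 0  ⇒  r_C1 = 4 (r>0 drops 1)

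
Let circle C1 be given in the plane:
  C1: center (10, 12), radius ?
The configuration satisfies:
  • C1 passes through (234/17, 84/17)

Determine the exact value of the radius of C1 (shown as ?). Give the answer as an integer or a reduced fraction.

1. [C1∋P]  r_C1² − 64 = 0  ⇒  r_C1 = 8 (r>0 drops 1)

8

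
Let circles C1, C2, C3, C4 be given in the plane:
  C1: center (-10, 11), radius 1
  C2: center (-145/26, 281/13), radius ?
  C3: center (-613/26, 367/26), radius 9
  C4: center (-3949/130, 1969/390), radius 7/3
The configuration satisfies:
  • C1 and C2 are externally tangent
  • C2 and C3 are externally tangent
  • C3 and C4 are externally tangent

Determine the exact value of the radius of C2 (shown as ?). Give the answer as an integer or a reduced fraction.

21/2

1. [ext C1·C2]  r_C2² + 2r_C2 − 525/4 = 0  ⇒  r_C2 = 21/2 (r>0 drops 1)
2. [ext C2·C3]  r_C2² + 18r_C2 − 1197/4 = 0  ⇒  r_C2 = 21/2 (r>0 drops 1)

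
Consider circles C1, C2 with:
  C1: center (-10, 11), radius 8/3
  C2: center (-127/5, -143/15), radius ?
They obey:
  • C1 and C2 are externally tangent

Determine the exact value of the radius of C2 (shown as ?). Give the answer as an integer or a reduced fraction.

23

1. [ext C1·C2]  r_C2² + (16/3)r_C2 − 1955/3 = 0  ⇒  r_C2 = 23 (r>0 drops 1)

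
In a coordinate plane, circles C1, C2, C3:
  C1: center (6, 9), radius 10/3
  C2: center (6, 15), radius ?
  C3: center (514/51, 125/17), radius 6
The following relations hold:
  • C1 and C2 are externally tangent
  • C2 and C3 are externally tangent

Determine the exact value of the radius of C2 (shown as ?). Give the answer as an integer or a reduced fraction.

1. [ext C1·C2]  r_C2² + (20/3)r_C2 − 224/9 = 0  ⇒  r_C2 = 8/3 (r>0 drops 1)
2. [ext C2·C3]  r_C2² + 12r_C2 − 352/9 = 0  ⇒  r_C2 = 8/3 (r>0 drops 1)

8/3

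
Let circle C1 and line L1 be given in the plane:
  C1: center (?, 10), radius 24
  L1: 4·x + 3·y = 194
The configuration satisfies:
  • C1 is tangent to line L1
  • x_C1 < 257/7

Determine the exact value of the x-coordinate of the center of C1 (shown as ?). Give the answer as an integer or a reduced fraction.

1. [C1‖L1]  x_C1² − 82x_C1 + 781 = 0  ⇒  x_C1 = 11 or 71
2. given x_C1 < 257/7: keep 11

11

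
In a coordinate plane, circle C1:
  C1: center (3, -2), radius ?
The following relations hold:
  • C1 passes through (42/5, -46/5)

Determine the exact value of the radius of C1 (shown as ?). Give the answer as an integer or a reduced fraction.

1. [C1∋P]  r_C1² − 81 = 0  ⇒  r_C1 = 9 (r>0 drops 1)

9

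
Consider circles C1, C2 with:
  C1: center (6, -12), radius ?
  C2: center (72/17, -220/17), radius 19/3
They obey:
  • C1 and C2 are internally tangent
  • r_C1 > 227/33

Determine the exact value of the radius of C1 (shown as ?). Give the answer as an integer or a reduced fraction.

1. [int C1,C2]  r_C1² − (38/3)r_C1 + 325/9 = 0  ⇒  r_C1 = 13/3 or 25/3
2. given r_C1 > 227/33: keep 25/3

25/3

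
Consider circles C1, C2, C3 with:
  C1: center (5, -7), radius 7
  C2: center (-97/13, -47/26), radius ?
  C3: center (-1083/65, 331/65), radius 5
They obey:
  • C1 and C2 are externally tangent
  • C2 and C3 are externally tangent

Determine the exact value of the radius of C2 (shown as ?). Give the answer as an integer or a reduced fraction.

13/2

1. [ext C1·C2]  r_C2² + 14r_C2 − 533/4 = 0  ⇒  r_C2 = 13/2 (r>0 drops 1)
2. [ext C2·C3]  r_C2² + 10r_C2 − 429/4 = 0  ⇒  r_C2 = 13/2 (r>0 drops 1)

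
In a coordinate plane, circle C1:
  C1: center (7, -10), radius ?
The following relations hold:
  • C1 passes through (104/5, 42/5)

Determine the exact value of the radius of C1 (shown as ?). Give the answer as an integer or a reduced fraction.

1. [C1∋P]  r_C1² − 529 = 0  ⇒  r_C1 = 23 (r>0 drops 1)

23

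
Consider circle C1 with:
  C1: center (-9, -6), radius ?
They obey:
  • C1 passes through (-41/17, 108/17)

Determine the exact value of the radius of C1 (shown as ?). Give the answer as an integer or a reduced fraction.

1. [C1∋P]  r_C1² − 196 = 0  ⇒  r_C1 = 14 (r>0 drops 1)

14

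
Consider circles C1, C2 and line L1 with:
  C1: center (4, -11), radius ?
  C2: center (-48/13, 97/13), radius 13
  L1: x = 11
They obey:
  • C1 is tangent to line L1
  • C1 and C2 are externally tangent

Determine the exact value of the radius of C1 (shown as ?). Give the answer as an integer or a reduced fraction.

1. [C1‖L1]  r_C1² − 49 = 0  ⇒  r_C1 = 7 (r>0 drops 1)
2. [ext C1·C2]  r_C1² + 26r_C1 − 231 = 0  ⇒  r_C1 = 7 (r>0 drops 1)

7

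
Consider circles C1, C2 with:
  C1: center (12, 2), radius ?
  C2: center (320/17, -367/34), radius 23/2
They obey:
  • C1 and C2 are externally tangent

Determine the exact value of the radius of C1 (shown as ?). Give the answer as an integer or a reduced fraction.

1. [ext C1·C2]  r_C1² + 23r_C1 − 78 = 0  ⇒  r_C1 = 3 (r>0 drops 1)

3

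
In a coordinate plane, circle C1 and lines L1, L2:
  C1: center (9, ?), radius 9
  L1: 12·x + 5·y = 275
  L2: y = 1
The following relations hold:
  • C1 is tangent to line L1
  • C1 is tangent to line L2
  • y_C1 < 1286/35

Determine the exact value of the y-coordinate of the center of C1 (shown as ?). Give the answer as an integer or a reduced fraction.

1. [C1‖L1]  y_C1² − (334/5)y_C1 + 568 = 0  ⇒  y_C1 = 10 or 284/5
2. [C1‖L2]  y_C1² − 2y_C1 − 80 = 0  ⇒  y_C1 = -8 or 10

10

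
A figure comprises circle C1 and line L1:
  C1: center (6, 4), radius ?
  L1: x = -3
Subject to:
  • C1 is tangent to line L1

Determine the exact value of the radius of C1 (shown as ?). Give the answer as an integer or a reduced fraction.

9

1. [C1‖L1]  r_C1² − 81 = 0  ⇒  r_C1 = 9 (r>0 drops 1)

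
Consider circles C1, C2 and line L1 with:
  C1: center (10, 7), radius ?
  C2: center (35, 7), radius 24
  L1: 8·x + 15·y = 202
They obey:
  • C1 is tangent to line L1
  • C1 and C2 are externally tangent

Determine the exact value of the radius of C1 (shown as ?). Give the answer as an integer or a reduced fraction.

1. [C1‖L1]  r_C1² − 1 = 0  ⇒  r_C1 = 1 (r>0 drops 1)
2. [ext C1·C2]  r_C1² + 48r_C1 − 49 = 0  ⇒  r_C1 = 1 (r>0 drops 1)

1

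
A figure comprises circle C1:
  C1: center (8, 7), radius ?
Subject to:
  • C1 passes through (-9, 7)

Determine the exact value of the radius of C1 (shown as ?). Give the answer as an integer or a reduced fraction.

1. [C1∋P]  r_C1² − 289 = 0  ⇒  r_C1 = 17 (r>0 drops 1)

17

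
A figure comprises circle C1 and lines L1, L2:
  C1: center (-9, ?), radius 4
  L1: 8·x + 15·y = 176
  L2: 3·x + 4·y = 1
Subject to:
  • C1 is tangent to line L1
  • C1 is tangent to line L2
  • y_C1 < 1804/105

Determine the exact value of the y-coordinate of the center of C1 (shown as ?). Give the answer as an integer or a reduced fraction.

1. [C1‖L1]  y_C1² − (496/15)y_C1 + 1264/5 = 0  ⇒  y_C1 = 12 or 316/15
2. [C1‖L2]  y_C1² − 14y_C1 + 24 = 0  ⇒  y_C1 = 2 or 12

12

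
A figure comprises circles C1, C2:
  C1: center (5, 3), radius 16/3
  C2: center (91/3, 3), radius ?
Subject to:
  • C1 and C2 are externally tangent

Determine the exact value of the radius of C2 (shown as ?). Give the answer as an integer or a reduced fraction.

1. [ext C1·C2]  r_C2² + (32/3)r_C2 − 1840/3 = 0  ⇒  r_C2 = 20 (r>0 drops 1)

20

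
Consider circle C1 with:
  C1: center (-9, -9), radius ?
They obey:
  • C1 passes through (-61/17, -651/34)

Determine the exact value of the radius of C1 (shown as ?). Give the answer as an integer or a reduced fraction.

1. [C1∋P]  r_C1² − 529/4 = 0  ⇒  r_C1 = 23/2 (r>0 drops 1)

23/2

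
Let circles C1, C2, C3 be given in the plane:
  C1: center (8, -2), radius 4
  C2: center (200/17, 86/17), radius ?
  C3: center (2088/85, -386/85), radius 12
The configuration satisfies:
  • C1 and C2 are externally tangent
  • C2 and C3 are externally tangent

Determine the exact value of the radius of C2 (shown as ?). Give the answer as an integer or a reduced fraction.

4

1. [ext C1·C2]  r_C2² + 8r_C2 − 48 = 0  ⇒  r_C2 = 4 (r>0 drops 1)
2. [ext C2·C3]  r_C2² + 24r_C2 − 112 = 0  ⇒  r_C2 = 4 (r>0 drops 1)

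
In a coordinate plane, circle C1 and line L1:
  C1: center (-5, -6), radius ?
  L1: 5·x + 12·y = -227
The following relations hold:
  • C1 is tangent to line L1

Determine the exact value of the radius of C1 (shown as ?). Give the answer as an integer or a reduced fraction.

1. [C1‖L1]  r_C1² − 100 = 0  ⇒  r_C1 = 10 (r>0 drops 1)

10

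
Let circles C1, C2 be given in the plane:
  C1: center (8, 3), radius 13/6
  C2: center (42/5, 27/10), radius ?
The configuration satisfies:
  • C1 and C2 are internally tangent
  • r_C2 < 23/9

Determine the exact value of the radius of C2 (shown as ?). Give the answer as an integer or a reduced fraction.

5/3

1. [int C1,C2]  r_C2² − (13/3)r_C2 + 40/9 = 0  ⇒  r_C2 = 5/3 or 8/3
2. given r_C2 < 23/9: keep 5/3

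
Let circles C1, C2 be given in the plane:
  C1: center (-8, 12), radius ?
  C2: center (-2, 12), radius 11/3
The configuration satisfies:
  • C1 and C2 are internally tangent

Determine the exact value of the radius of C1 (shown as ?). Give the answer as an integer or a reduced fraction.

29/3

1. [int C1,C2]  r_C1² − (22/3)r_C1 − 203/9 = 0  ⇒  r_C1 = 29/3 (r>0 drops 1)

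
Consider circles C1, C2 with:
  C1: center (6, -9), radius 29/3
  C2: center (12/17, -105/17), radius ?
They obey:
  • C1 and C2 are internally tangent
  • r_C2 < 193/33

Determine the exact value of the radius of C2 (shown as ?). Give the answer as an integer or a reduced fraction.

11/3

1. [int C1,C2]  r_C2² − (58/3)r_C2 + 517/9 = 0  ⇒  r_C2 = 11/3 or 47/3
2. given r_C2 < 193/33: keep 11/3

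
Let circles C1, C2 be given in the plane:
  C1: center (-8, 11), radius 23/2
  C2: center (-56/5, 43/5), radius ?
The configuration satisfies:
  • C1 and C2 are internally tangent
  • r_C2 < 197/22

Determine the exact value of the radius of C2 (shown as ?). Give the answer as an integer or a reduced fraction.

15/2

1. [int C1,C2]  r_C2² − 23r_C2 + 465/4 = 0  ⇒  r_C2 = 15/2 or 31/2
2. given r_C2 < 197/22: keep 15/2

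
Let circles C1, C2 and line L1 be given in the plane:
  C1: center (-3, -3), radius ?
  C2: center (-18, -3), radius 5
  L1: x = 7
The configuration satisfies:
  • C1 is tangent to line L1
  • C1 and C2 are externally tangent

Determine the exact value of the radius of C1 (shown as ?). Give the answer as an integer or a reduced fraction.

10

1. [C1‖L1]  r_C1² − 100 = 0  ⇒  r_C1 = 10 (r>0 drops 1)
2. [ext C1·C2]  r_C1² + 10r_C1 − 200 = 0  ⇒  r_C1 = 10 (r>0 drops 1)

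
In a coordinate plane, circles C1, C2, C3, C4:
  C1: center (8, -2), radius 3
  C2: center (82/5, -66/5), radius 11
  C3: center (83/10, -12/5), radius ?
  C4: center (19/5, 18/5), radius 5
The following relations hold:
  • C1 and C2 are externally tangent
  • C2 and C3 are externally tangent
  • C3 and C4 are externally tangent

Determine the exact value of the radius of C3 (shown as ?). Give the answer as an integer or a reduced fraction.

5/2

1. [ext C2·C3]  r_C3² + 22r_C3 − 245/4 = 0  ⇒  r_C3 = 5/2 (r>0 drops 1)
2. [ext C3·C4]  r_C3² + 10r_C3 − 125/4 = 0  ⇒  r_C3 = 5/2 (r>0 drops 1)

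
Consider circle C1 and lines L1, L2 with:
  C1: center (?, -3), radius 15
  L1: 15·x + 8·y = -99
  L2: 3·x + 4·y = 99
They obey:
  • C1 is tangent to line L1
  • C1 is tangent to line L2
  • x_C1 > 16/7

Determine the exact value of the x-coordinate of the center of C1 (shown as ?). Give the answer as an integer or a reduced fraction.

1. [C1‖L1]  x_C1² + 10x_C1 − 264 = 0  ⇒  x_C1 = -22 or 12
2. [C1‖L2]  x_C1² − 74x_C1 + 744 = 0  ⇒  x_C1 = 12 or 62

12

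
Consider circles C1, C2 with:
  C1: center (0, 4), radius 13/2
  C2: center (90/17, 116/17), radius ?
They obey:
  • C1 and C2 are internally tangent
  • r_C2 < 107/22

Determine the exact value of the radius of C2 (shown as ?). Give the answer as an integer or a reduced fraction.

1. [int C1,C2]  r_C2² − 13r_C2 + 25/4 = 0  ⇒  r_C2 = 1/2 or 25/2
2. given r_C2 < 107/22: keep 1/2

1/2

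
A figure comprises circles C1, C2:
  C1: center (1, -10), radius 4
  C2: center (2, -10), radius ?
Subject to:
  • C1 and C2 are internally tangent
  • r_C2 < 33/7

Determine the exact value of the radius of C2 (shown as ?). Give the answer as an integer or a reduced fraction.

1. [int C1,C2]  r_C2² − 8r_C2 + 15 = 0  ⇒  r_C2 = 3 or 5
2. given r_C2 < 33/7: keep 3

3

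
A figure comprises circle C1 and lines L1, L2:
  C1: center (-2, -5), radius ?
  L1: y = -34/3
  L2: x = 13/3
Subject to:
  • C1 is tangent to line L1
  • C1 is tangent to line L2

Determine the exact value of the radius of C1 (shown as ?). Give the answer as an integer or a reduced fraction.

19/3

1. [C1‖L1]  r_C1² − 361/9 = 0  ⇒  r_C1 = 19/3 (r>0 drops 1)
2. [C1‖L2]  r_C1² − 361/9 = 0  ⇒  r_C1 = 19/3 (r>0 drops 1)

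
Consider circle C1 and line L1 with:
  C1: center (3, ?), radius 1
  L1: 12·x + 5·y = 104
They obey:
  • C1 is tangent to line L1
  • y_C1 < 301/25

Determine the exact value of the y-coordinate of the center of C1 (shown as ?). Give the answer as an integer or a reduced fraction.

11

1. [C1‖L1]  y_C1² − (136/5)y_C1 + 891/5 = 0  ⇒  y_C1 = 11 or 81/5
2. given y_C1 < 301/25: keep 11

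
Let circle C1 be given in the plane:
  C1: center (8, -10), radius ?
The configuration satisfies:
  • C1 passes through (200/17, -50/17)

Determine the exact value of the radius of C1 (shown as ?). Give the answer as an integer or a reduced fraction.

1. [C1∋P]  r_C1² − 64 = 0  ⇒  r_C1 = 8 (r>0 drops 1)

8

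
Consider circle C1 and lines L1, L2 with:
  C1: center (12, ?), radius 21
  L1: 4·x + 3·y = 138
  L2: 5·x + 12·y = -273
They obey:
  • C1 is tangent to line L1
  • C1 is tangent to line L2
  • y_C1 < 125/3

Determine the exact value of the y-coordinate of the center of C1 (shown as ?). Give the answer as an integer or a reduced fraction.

-5

1. [C1‖L1]  y_C1² − 60y_C1 − 325 = 0  ⇒  y_C1 = -5 or 65
2. [C1‖L2]  y_C1² + (111/2)y_C1 + 505/2 = 0  ⇒  y_C1 = -101/2 or -5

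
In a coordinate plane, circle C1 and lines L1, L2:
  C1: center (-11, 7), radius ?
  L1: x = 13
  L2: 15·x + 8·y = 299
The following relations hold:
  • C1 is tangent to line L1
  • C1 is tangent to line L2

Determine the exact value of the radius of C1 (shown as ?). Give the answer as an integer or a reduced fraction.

1. [C1‖L1]  r_C1² − 576 = 0  ⇒  r_C1 = 24 (r>0 drops 1)
2. [C1‖L2]  r_C1² − 576 = 0  ⇒  r_C1 = 24 (r>0 drops 1)

24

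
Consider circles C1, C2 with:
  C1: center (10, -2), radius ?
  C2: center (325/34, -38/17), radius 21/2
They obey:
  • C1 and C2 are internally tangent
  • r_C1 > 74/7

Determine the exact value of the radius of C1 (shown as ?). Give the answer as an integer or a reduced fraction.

1. [int C1,C2]  r_C1² − 21r_C1 + 110 = 0  ⇒  r_C1 = 10 or 11
2. given r_C1 > 74/7: keep 11

11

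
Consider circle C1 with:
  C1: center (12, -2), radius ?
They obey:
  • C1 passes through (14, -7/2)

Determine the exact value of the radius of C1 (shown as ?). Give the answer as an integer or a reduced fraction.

5/2

1. [C1∋P]  r_C1² − 25/4 = 0  ⇒  r_C1 = 5/2 (r>0 drops 1)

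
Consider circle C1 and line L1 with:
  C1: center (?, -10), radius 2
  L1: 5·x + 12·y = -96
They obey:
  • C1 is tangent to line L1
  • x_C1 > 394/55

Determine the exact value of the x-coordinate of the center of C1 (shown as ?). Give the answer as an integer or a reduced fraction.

10

1. [C1‖L1]  x_C1² − (48/5)x_C1 − 4 = 0  ⇒  x_C1 = -2/5 or 10
2. given x_C1 > 394/55: keep 10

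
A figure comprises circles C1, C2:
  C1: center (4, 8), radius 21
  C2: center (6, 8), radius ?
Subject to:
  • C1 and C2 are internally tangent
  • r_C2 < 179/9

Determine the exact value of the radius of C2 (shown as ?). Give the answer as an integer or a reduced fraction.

1. [int C1,C2]  r_C2² − 42r_C2 + 437 = 0  ⇒  r_C2 = 19 or 23
2. given r_C2 < 179/9: keep 19

19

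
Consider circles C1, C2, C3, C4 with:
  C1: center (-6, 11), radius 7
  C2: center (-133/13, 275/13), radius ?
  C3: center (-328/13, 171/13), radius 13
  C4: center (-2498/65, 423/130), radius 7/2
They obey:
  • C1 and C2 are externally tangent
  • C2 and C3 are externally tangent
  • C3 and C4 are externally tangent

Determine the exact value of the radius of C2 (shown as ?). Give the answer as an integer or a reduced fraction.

1. [ext C1·C2]  r_C2² + 14r_C2 − 72 = 0  ⇒  r_C2 = 4 (r>0 drops 1)
2. [ext C2·C3]  r_C2² + 26r_C2 − 120 = 0  ⇒  r_C2 = 4 (r>0 drops 1)

4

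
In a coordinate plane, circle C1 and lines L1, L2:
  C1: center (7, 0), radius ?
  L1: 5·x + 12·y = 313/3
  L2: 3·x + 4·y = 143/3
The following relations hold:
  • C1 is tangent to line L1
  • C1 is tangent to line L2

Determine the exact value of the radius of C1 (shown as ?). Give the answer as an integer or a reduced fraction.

16/3

1. [C1‖L1]  r_C1² − 256/9 = 0  ⇒  r_C1 = 16/3 (r>0 drops 1)
2. [C1‖L2]  r_C1² − 256/9 = 0  ⇒  r_C1 = 16/3 (r>0 drops 1)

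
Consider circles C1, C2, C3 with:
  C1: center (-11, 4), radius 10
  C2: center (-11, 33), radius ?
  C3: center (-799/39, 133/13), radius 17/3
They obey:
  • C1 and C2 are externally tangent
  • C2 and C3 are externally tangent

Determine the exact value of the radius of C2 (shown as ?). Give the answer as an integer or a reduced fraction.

1. [ext C1·C2]  r_C2² + 20r_C2 − 741 = 0  ⇒  r_C2 = 19 (r>0 drops 1)
2. [ext C2·C3]  r_C2² + (34/3)r_C2 − 1729/3 = 0  ⇒  r_C2 = 19 (r>0 drops 1)

19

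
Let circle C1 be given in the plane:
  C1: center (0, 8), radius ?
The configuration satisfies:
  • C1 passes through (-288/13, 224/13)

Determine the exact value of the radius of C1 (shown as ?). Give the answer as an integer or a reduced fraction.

24

1. [C1∋P]  r_C1² − 576 = 0  ⇒  r_C1 = 24 (r>0 drops 1)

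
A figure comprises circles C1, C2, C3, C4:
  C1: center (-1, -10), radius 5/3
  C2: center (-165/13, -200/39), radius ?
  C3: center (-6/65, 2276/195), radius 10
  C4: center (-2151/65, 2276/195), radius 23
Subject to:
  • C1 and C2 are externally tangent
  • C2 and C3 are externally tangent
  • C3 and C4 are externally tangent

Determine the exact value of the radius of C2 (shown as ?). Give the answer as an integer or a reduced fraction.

11

1. [ext C1·C2]  r_C2² + (10/3)r_C2 − 473/3 = 0  ⇒  r_C2 = 11 (r>0 drops 1)
2. [ext C2·C3]  r_C2² + 20r_C2 − 341 = 0  ⇒  r_C2 = 11 (r>0 drops 1)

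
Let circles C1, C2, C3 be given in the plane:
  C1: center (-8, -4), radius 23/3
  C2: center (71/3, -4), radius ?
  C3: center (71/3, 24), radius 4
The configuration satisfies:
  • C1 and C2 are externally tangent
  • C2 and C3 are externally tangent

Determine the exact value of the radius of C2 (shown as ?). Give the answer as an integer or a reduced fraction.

24

1. [ext C1·C2]  r_C2² + (46/3)r_C2 − 944 = 0  ⇒  r_C2 = 24 (r>0 drops 1)
2. [ext C2·C3]  r_C2² + 8r_C2 − 768 = 0  ⇒  r_C2 = 24 (r>0 drops 1)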